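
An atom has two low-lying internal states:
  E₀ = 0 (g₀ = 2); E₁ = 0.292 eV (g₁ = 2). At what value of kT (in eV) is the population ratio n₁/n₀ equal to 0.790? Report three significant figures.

1.24 eV

n₁/n₀ = (g₁/g₀) exp[−(E₁−E₀)/kT] = 0.790.
⇒ (E₁−E₀)/kT = ln((2/2)/0.790) = ln(1.2658) = 0.23570.
kT = 0.292 eV / 0.23570 = 1.24 eV.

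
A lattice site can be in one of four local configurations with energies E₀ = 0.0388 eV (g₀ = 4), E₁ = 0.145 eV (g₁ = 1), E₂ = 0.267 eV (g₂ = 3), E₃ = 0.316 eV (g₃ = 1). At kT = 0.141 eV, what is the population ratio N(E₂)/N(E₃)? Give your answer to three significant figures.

4.25

n₂/n₃ = (g₂/g₃) exp[−(E₂−E₃)/kT] = (3/1) × exp(−(-0.049 eV)/(0.141 eV)) = (3/1) × exp(0.34752) = 4.25.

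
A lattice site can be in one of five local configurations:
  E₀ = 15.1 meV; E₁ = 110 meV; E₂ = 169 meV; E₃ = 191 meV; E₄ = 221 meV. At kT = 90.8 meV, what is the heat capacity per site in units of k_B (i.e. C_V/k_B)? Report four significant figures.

0.6658

Eᵢ/kT = 0.166300, 1.21145, 1.86123, 2.10352, 2.43392.
Z = Σ e^(−Eᵢ/kT) = e^(−0.166300) + e^(−1.21145) + e^(−1.86123) + e^(−2.10352) + e^(−2.43392) = 0.846792 + 0.297765 + 0.155481 + 0.122026 + 0.0876924 = 1.50976.
⟨E⟩ = 75.8425 meV, ⟨E²⟩ = 11241.1 meV².
C_V/k_B = (⟨E²⟩ − ⟨E⟩²)/(kT)² = (11241.1 − 5752.08)/8244.64 = 0.6658.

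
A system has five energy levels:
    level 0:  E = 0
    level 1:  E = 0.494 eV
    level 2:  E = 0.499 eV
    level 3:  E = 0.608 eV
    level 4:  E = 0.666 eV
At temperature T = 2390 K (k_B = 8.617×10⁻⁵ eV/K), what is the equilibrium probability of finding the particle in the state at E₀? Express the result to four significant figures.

k_BT = 8.617×10⁻⁵ × 2390 K = 0.205946 eV.
Eᵢ/kT = 0, 2.39869, 2.42297, 2.95223, 3.23386.
Z = Σ e^(−Eᵢ/kT) = e^(−0) + e^(−2.39869) + e^(−2.42297) + e^(−2.95223) + e^(−3.23386) = 1.00000 + 0.0908369 + 0.0886579 + 0.0522231 + 0.0394051 = 1.27112.
P₀ = e^(−E₀/kT) / Z = 1.00000/1.27112 = 0.7867.

0.7867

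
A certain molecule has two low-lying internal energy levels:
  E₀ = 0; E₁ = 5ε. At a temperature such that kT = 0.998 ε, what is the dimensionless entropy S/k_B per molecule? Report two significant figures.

Eᵢ/kT = 0, 5.010.
Z = Σ e^(−Eᵢ/kT) = e^(−0) + e^(−5.010) = 1.000 + 0.006671 = 1.007.
⟨E⟩ = Σ EᵢPᵢ = 0.03312 ε.
S/k_B = ln Z + ⟨E⟩/kT = ln(1.007) + 0.03312/0.998 = 0.006976 + 0.03319 = 0.040.

0.040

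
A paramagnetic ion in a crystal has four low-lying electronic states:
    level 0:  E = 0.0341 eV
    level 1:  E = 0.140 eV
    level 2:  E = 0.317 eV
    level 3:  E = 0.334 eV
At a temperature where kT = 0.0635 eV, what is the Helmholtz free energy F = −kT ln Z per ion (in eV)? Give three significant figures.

0.0220 eV

Eᵢ/kT = 0.53701, 2.2047, 4.9921, 5.2598.
Z = Σ e^(−Eᵢ/kT) = e^(−0.53701) + e^(−2.2047) + e^(−4.9921) + e^(−5.2598) = 0.58449 + 0.11028 + 0.0067914 + 0.0051963 = 0.70676.
F = −kT ln Z = −0.0635 × ln(0.70676) = −0.0635 × -0.34706 = 0.0220 eV.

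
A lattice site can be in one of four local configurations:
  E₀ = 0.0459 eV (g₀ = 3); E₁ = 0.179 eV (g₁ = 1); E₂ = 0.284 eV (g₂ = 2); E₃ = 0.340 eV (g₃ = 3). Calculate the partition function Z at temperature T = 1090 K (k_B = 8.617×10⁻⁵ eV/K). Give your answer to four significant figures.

Z = 2.167

k_BT = 8.617×10⁻⁵ × 1090 K = 0.0939253 eV.
Eᵢ/kT = 0.488686, 1.90577, 3.02368, 3.61990.
Z = Σ gᵢe^(−Eᵢ/kT) = 3·e^(−0.488686) + 1·e^(−1.90577) + 2·e^(−3.02368) + 3·e^(−3.61990) = 1.84030 + 0.148708 + 0.0972439 + 0.0803561 = 2.16661.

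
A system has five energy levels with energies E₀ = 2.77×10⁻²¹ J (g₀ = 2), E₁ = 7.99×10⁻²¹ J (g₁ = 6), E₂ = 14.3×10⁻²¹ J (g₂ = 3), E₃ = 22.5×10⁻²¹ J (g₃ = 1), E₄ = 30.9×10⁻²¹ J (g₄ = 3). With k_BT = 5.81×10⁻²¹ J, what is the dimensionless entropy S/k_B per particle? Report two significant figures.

Eᵢ/kT = 0.4768, 1.375, 2.461, 3.873, 5.318.
Z = Σ gᵢe^(−Eᵢ/kT) = 2·e^(−0.4768) + 6·e^(−1.375) + 3·e^(−2.461) + 1·e^(−3.873) + 3·e^(−5.318) = 1.242 + 1.517 + 0.2560 + 0.02080 + 0.01471 = 3.051.
⟨E⟩ = Σ EᵢPᵢ = 6.603 ×10⁻²¹ J.
S/k_B = ln Z + ⟨E⟩/kT = ln(3.051) + 6.603/5.81 = 1.115 + 1.136 = 2.3.

2.3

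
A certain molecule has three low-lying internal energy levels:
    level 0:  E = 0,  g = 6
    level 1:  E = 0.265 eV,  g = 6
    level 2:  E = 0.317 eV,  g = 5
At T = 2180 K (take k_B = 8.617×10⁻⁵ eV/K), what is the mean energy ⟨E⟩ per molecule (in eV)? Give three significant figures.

k_BT = 8.617×10⁻⁵ × 2180 K = 0.18785 eV.
Eᵢ/kT = 0, 1.4107, 1.6875.
Z = Σ gᵢe^(−Eᵢ/kT) = 6·e^(−0) + 6·e^(−1.4107) + 5·e^(−1.6875) = 6.0000 + 1.4638 + 0.92491 = 8.3887.
⟨E⟩ = Σ Eᵢ gᵢe^(−Eᵢ/kT) / Z = (0·6.0000 + 0.265·1.4638 + 0.317·0.92491) / 8.3887 = 0.0812 eV.

0.0812 eV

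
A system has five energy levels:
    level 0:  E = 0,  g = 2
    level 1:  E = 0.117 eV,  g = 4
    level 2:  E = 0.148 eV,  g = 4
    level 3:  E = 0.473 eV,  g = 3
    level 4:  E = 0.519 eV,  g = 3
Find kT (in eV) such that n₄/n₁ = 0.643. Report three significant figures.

2.61 eV

n₄/n₁ = (g₄/g₁) exp[−(E₄−E₁)/kT] = 0.643.
⇒ (E₄−E₁)/kT = ln((3/4)/0.643) = ln(1.1664) = 0.15392.
kT = 0.402 eV / 0.15392 = 2.61 eV.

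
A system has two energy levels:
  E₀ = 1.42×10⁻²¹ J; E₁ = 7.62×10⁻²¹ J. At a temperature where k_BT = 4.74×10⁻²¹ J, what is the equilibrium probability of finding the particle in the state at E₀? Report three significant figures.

Eᵢ/kT = 0.29958, 1.6076.
Z = Σ e^(−Eᵢ/kT) = e^(−0.29958) + e^(−1.6076) = 0.74113 + 0.20037 = 0.94150.
P₀ = e^(−E₀/kT) / Z = 0.74113/0.94150 = 0.787.

0.787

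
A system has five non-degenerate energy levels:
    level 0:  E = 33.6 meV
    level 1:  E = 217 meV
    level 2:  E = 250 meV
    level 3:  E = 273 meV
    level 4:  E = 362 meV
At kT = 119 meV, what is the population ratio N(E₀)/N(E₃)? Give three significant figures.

7.48

n₀/n₃ = exp[−(E₀−E₃)/kT] = exp(−(-239.4 meV)/(119 meV)) = exp(2.0118) = 7.48.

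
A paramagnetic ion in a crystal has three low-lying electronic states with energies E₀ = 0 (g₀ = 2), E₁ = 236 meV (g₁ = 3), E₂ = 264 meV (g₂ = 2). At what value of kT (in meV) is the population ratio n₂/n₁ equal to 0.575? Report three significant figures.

189 meV

n₂/n₁ = (g₂/g₁) exp[−(E₂−E₁)/kT] = 0.575.
⇒ (E₂−E₁)/kT = ln((2/3)/0.575) = ln(1.1594) = 0.14790.
kT = 28 meV / 0.14790 = 189 meV.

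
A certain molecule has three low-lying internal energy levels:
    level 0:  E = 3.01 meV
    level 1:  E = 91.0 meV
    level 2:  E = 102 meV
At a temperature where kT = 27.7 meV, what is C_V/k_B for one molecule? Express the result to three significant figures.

0.681

Eᵢ/kT = 0.10866, 3.2852, 3.6823.
Z = Σ e^(−Eᵢ/kT) = e^(−0.10866) + e^(−3.2852) + e^(−3.6823) = 0.89704 + 0.037433 + 0.025165 = 0.95964.
⟨E⟩ = 9.0381 meV, ⟨E²⟩ = 604.32 meV².
C_V/k_B = (⟨E²⟩ − ⟨E⟩²)/(kT)² = (604.32 − 81.687)/767.29 = 0.681.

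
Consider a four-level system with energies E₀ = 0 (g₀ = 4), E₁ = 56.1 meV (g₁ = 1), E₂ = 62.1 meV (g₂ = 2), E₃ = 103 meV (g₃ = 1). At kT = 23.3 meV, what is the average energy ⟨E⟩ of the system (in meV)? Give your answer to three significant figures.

Eᵢ/kT = 0, 2.4077, 2.6652, 4.4206.
Z = Σ gᵢe^(−Eᵢ/kT) = 4·e^(−0) + 1·e^(−2.4077) + 2·e^(−2.6652) + 1·e^(−4.4206) = 4.0000 + 0.090022 + 0.13917 + 0.012027 = 4.2412.
⟨E⟩ = Σ Eᵢ gᵢe^(−Eᵢ/kT) / Z = (0·4.0000 + 56.1·0.090022 + 62.1·0.13917 + 103·0.012027) / 4.2412 = 3.52 meV.

3.52 meV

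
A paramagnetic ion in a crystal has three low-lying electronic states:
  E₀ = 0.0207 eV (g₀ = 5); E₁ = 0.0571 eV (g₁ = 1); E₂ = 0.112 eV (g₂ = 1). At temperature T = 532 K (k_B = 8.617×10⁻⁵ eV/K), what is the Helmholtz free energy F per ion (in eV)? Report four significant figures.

k_BT = 8.617×10⁻⁵ × 532 K = 0.0458424 eV.
Eᵢ/kT = 0.451547, 1.24557, 2.44315.
Z = Σ gᵢe^(−Eᵢ/kT) = 5·e^(−0.451547) + 1·e^(−1.24557) + 1·e^(−2.44315) = 3.18321 + 0.287777 + 0.0868867 = 3.55787.
F = −kT ln Z = −0.0458424 × ln(3.55787) = −0.0458424 × 1.26916 = -0.05818 eV.

-0.05818 eV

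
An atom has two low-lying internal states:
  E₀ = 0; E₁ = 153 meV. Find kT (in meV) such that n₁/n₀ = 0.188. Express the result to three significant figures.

91.5 meV

n₁/n₀ = exp[−(E₁−E₀)/kT] = 0.188.
⇒ (E₁−E₀)/kT = ln(1/0.188) = ln(5.3191) = 1.6713.
kT = 153 meV / 1.6713 = 91.5 meV.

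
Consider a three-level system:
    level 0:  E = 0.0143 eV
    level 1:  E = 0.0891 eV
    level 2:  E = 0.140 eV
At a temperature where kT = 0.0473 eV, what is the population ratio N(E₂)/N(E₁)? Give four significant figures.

0.3409

n₂/n₁ = exp[−(E₂−E₁)/kT] = exp(−(0.0509 eV)/(0.0473 eV)) = exp(-1.07611) = 0.3409.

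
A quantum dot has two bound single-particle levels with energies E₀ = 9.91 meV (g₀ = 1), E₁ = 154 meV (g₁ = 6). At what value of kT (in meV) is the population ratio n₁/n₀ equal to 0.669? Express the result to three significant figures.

65.7 meV

n₁/n₀ = (g₁/g₀) exp[−(E₁−E₀)/kT] = 0.669.
⇒ (E₁−E₀)/kT = ln((6/1)/0.669) = ln(8.9686) = 2.1937.
kT = 144.09 meV / 2.1937 = 65.7 meV.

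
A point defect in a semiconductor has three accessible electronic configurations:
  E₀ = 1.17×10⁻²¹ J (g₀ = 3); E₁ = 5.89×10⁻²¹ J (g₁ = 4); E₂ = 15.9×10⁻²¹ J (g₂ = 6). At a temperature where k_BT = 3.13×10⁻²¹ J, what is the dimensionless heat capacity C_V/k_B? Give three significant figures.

Eᵢ/kT = 0.37380, 1.8818, 5.0799.
Z = Σ gᵢe^(−Eᵢ/kT) = 3·e^(−0.37380) + 4·e^(−1.8818) + 6·e^(−5.0799) = 2.0643 + 0.60926 + 0.037323 = 2.7109.
⟨E⟩ = 2.4336, ⟨E²⟩ = 12.320.
C_V/k_B = (⟨E²⟩ − ⟨E⟩²)/(kT)² = (12.320 − 5.9224)/9.7969 = 0.653.

0.653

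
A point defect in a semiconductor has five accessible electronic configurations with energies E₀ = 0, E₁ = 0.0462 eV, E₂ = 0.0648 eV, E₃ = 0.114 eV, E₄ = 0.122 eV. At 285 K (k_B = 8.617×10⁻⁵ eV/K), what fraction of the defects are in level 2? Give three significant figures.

k_BT = 8.617×10⁻⁵ × 285 K = 0.024558 eV.
Eᵢ/kT = 0, 1.8813, 2.6387, 4.6421, 4.9678.
Z = Σ e^(−Eᵢ/kT) = e^(−0) + e^(−1.8813) + e^(−2.6387) + e^(−4.6421) + e^(−4.9678) = 1.0000 + 0.15239 + 0.071454 + 0.0096374 + 0.0069584 = 1.2404.
P₂ = e^(−E₂/kT) / Z = 0.071454/1.2404 = 0.0576.

0.0576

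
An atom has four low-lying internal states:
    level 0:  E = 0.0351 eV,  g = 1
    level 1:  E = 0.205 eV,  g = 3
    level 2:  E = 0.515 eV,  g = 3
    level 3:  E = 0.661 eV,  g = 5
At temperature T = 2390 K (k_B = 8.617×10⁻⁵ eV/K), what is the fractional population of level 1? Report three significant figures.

k_BT = 8.617×10⁻⁵ × 2390 K = 0.20595 eV.
Eᵢ/kT = 0.17043, 0.99539, 2.5006, 3.2095.
Z = Σ gᵢe^(−Eᵢ/kT) = 1·e^(−0.17043) + 3·e^(−0.99539) + 3·e^(−2.5006) + 5·e^(−3.2095) = 0.84330 + 1.1087 + 0.24611 + 0.20188 = 2.4000.
P₁ = g₁ e^(−E₁/kT) / Z = 1.1087/2.4000 = 0.462.

0.462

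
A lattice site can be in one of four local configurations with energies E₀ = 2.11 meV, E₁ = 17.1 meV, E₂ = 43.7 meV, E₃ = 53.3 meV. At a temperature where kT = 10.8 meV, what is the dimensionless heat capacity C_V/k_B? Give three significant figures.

Eᵢ/kT = 0.19537, 1.5833, 4.0463, 4.9352.
Z = Σ e^(−Eᵢ/kT) = e^(−0.19537) + e^(−1.5833) + e^(−4.0463) + e^(−4.9352) = 0.82253 + 0.20530 + 0.017487 + 0.0071890 = 1.0525.
⟨E⟩ = 6.0746 meV, ⟨E²⟩ = 111.65 meV².
C_V/k_B = (⟨E²⟩ − ⟨E⟩²)/(kT)² = (111.65 − 36.901)/116.64 = 0.641.

0.641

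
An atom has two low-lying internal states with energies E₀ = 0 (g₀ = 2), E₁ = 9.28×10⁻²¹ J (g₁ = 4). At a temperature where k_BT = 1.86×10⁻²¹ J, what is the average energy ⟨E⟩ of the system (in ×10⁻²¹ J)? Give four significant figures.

0.1247 ×10⁻²¹ J

Eᵢ/kT = 0, 4.98925.
Z = Σ gᵢe^(−Eᵢ/kT) = 2·e^(−0) + 4·e^(−4.98925) = 2.00000 + 0.0272431 = 2.02724.
⟨E⟩ = Σ Eᵢ gᵢe^(−Eᵢ/kT) / Z = (0·2.00000 + 9.28·0.0272431) / 2.02724 = 0.1247 ×10⁻²¹ J.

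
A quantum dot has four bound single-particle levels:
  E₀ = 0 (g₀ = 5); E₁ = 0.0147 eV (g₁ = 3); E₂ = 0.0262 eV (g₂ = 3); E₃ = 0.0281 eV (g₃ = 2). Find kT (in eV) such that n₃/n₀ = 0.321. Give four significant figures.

0.1277 eV

n₃/n₀ = (g₃/g₀) exp[−(E₃−E₀)/kT] = 0.321.
⇒ (E₃−E₀)/kT = ln((2/5)/0.321) = ln(1.24611) = 0.220027.
kT = 0.0281 eV / 0.220027 = 0.1277 eV.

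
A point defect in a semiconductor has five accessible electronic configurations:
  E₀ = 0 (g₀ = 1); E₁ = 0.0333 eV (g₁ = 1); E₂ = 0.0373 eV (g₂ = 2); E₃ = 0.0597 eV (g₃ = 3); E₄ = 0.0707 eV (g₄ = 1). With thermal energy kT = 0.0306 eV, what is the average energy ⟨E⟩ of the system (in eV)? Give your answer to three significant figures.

0.0268 eV

Eᵢ/kT = 0, 1.0882, 1.2190, 1.9510, 2.3105.
Z = Σ gᵢe^(−Eᵢ/kT) = 1·e^(−0) + 1·e^(−1.0882) + 2·e^(−1.2190) + 3·e^(−1.9510) + 1·e^(−2.3105) = 1.0000 + 0.33682 + 0.59105 + 0.42640 + 0.099212 = 2.4535.
⟨E⟩ = Σ Eᵢ gᵢe^(−Eᵢ/kT) / Z = (0·1.0000 + 0.0333·0.33682 + 0.0373·0.59105 + 0.0597·0.42640 + 0.0707·0.099212) / 2.4535 = 0.0268 eV.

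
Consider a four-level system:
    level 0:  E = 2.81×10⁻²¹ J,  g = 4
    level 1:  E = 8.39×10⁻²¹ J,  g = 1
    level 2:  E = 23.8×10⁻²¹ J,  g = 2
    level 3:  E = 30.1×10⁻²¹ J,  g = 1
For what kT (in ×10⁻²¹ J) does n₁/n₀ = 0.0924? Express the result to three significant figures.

5.61 ×10⁻²¹ J

n₁/n₀ = (g₁/g₀) exp[−(E₁−E₀)/kT] = 0.0924.
⇒ (E₁−E₀)/kT = ln((1/4)/0.0924) = ln(2.7056) = 0.99532.
kT = 5.58 ×10⁻²¹ J / 0.99532 = 5.61 ×10⁻²¹ J.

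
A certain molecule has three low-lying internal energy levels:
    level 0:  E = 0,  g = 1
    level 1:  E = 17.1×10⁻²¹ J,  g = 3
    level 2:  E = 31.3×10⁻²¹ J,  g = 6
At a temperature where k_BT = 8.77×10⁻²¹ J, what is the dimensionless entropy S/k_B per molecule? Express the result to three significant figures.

Eᵢ/kT = 0, 1.9498, 3.5690.
Z = Σ gᵢe^(−Eᵢ/kT) = 1·e^(−0) + 3·e^(−1.9498) + 6·e^(−3.5690) = 1.0000 + 0.42691 + 0.16910 = 1.5960.
⟨E⟩ = Σ EᵢPᵢ = 7.8903 ×10⁻²¹ J.
S/k_B = ln Z + ⟨E⟩/kT = ln(1.5960) + 7.8903/8.77 = 0.46750 + 0.89969 = 1.37.

1.37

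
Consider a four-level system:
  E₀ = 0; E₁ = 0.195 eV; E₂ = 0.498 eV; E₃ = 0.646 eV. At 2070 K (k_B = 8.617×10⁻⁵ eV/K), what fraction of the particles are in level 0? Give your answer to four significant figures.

k_BT = 8.617×10⁻⁵ × 2070 K = 0.178372 eV.
Eᵢ/kT = 0, 1.09322, 2.79192, 3.62164.
Z = Σ e^(−Eᵢ/kT) = e^(−0) + e^(−1.09322) + e^(−2.79192) + e^(−3.62164) = 1.00000 + 0.335136 + 0.0613034 + 0.0267388 = 1.42318.
P₀ = e^(−E₀/kT) / Z = 1.00000/1.42318 = 0.7027.

0.7027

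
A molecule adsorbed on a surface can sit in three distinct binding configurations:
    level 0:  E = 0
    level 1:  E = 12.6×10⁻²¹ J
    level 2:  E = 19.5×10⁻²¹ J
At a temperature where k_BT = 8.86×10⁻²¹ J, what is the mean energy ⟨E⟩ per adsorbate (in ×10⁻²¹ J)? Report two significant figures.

3.8 ×10⁻²¹ J

Eᵢ/kT = 0, 1.422, 2.201.
Z = Σ e^(−Eᵢ/kT) = e^(−0) + e^(−1.422) + e^(−2.201) = 1.000 + 0.2412 + 0.1107 = 1.352.
⟨E⟩ = Σ Eᵢ e^(−Eᵢ/kT) / Z = (0·1.000 + 12.6·0.2412 + 19.5·0.1107) / 1.352 = 3.8 ×10⁻²¹ J.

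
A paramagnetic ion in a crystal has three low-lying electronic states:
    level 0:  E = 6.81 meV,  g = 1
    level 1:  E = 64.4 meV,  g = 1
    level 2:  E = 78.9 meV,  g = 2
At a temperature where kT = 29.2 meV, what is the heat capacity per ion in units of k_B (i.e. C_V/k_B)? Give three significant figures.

0.922

Eᵢ/kT = 0.23322, 2.2055, 2.7021.
Z = Σ gᵢe^(−Eᵢ/kT) = 1·e^(−0.23322) + 1·e^(−2.2055) + 2·e^(−2.7021) = 0.79198 + 0.11020 + 0.13413 = 1.0363.
⟨E⟩ = 22.265 meV, ⟨E²⟩ = 1282.2 meV².
C_V/k_B = (⟨E²⟩ − ⟨E⟩²)/(kT)² = (1282.2 − 495.73)/852.64 = 0.922.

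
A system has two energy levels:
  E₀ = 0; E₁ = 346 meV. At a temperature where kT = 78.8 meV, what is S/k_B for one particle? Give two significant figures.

Eᵢ/kT = 0, 4.391.
Z = Σ e^(−Eᵢ/kT) = e^(−0) + e^(−4.391) = 1.000 + 0.01239 = 1.012.
⟨E⟩ = Σ EᵢPᵢ = 4.236 meV.
S/k_B = ln Z + ⟨E⟩/kT = ln(1.012) + 4.236/78.8 = 0.01193 + 0.05376 = 0.066.

0.066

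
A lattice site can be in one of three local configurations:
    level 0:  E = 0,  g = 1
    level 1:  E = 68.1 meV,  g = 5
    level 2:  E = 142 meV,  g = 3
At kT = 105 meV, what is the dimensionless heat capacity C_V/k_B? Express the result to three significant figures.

Eᵢ/kT = 0, 0.64857, 1.3524.
Z = Σ gᵢe^(−Eᵢ/kT) = 1·e^(−0) + 5·e^(−0.64857) + 3·e^(−1.3524) = 1.0000 + 2.6140 + 0.77586 = 4.3899.
⟨E⟩ = 65.647 meV, ⟨E²⟩ = 6325.2 meV².
C_V/k_B = (⟨E²⟩ − ⟨E⟩²)/(kT)² = (6325.2 − 4309.5)/11025 = 0.183.

0.183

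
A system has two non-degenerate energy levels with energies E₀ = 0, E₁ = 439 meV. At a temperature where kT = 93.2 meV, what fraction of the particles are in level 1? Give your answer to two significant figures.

0.0089

Eᵢ/kT = 0, 4.710.
Z = Σ e^(−Eᵢ/kT) = e^(−0) + e^(−4.710) = 1.000 + 0.009005 = 1.009.
P₁ = e^(−E₁/kT) / Z = 0.009005/1.009 = 0.0089.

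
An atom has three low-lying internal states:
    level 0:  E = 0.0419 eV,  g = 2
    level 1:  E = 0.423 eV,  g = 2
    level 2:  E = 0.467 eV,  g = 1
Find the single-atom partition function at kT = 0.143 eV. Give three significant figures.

Z = 1.63

Eᵢ/kT = 0.29301, 2.9580, 3.2657.
Z = Σ gᵢe^(−Eᵢ/kT) = 2·e^(−0.29301) + 2·e^(−2.9580) + 1·e^(−3.2657) = 1.4920 + 0.10385 + 0.038170 = 1.6340.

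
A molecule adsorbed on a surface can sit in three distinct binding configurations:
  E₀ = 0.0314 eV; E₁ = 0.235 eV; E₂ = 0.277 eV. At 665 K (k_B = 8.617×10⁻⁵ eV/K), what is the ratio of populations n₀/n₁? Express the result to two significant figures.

35

k_BT = 8.617×10⁻⁵ × 665 K = 0.05730 eV.
n₀/n₁ = exp[−(E₀−E₁)/kT] = exp(−(-0.2036 eV)/(0.05730 eV)) = exp(3.553) = 35.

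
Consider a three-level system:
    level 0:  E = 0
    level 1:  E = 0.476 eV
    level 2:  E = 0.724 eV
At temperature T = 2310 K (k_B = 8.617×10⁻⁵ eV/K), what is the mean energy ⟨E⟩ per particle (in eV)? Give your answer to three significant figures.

k_BT = 8.617×10⁻⁵ × 2310 K = 0.19905 eV.
Eᵢ/kT = 0, 2.3914, 3.6373.
Z = Σ e^(−Eᵢ/kT) = e^(−0) + e^(−2.3914) + e^(−3.6373) = 1.0000 + 0.091501 + 0.026323 = 1.1178.
⟨E⟩ = Σ Eᵢ e^(−Eᵢ/kT) / Z = (0·1.0000 + 0.476·0.091501 + 0.724·0.026323) / 1.1178 = 0.0560 eV.

0.0560 eV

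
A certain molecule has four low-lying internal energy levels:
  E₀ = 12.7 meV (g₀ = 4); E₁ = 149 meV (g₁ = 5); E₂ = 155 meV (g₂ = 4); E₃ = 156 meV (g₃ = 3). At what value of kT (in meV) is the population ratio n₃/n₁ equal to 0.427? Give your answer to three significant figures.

20.6 meV

n₃/n₁ = (g₃/g₁) exp[−(E₃−E₁)/kT] = 0.427.
⇒ (E₃−E₁)/kT = ln((3/5)/0.427) = ln(1.4052) = 0.34018.
kT = 7 meV / 0.34018 = 20.6 meV.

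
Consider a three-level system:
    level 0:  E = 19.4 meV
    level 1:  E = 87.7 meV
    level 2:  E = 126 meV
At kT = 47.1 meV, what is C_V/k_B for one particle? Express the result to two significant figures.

0.58

Eᵢ/kT = 0.4119, 1.862, 2.675.
Z = Σ e^(−Eᵢ/kT) = e^(−0.4119) + e^(−1.862) + e^(−2.675) = 0.6624 + 0.1554 + 0.06891 = 0.8867.
⟨E⟩ = 39.65 meV, ⟨E²⟩ = 2863 meV².
C_V/k_B = (⟨E²⟩ − ⟨E⟩²)/(kT)² = (2863 − 1572)/2218 = 0.58.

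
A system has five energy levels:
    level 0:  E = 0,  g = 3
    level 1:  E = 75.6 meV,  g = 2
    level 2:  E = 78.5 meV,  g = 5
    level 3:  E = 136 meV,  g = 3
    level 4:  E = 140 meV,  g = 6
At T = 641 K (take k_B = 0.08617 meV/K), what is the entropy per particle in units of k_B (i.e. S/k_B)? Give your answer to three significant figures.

2.47

k_BT = 0.08617 × 641 K = 55.235 meV.
Eᵢ/kT = 0, 1.3687, 1.4212, 2.4622, 2.5346.
Z = Σ gᵢe^(−Eᵢ/kT) = 3·e^(−0) + 2·e^(−1.3687) + 5·e^(−1.4212) + 3·e^(−2.4622) + 6·e^(−2.5346) = 3.0000 + 0.50888 + 1.2071 + 0.25574 + 0.47576 = 5.4475.
⟨E⟩ = Σ EᵢPᵢ = 43.069 meV.
S/k_B = ln Z + ⟨E⟩/kT = ln(5.4475) + 43.069/55.235 = 1.6952 + 0.77974 = 2.47.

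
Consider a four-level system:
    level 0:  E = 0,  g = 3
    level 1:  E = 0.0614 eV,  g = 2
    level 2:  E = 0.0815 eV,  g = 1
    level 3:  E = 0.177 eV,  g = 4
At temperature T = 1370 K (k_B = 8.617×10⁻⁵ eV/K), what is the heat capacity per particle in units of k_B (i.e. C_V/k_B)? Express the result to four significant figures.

0.2898

k_BT = 8.617×10⁻⁵ × 1370 K = 0.118053 eV.
Eᵢ/kT = 0, 0.520105, 0.690368, 1.49933.
Z = Σ gᵢe^(−Eᵢ/kT) = 3·e^(−0) + 2·e^(−0.520105) + 1·e^(−0.690368) + 4·e^(−1.49933) = 3.00000 + 1.18892 + 0.501392 + 0.893119 = 5.58343.
⟨E⟩ = 0.0487058 eV, ⟨E²⟩ = 0.00641059 eV².
C_V/k_B = (⟨E²⟩ − ⟨E⟩²)/(kT)² = (0.00641059 − 0.00237225)/0.0139365 = 0.2898.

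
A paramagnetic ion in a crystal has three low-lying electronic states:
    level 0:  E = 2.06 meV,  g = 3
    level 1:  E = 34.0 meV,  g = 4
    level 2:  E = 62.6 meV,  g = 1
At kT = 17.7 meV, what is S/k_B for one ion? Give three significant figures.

1.66

Eᵢ/kT = 0.11638, 1.9209, 3.5367.
Z = Σ gᵢe^(−Eᵢ/kT) = 3·e^(−0.11638) + 4·e^(−1.9209) + 1·e^(−3.5367) = 2.6704 + 0.58590 + 0.029109 = 3.2854.
⟨E⟩ = Σ EᵢPᵢ = 8.2924 meV.
S/k_B = ln Z + ⟨E⟩/kT = ln(3.2854) + 8.2924/17.7 = 1.1895 + 0.46850 = 1.66.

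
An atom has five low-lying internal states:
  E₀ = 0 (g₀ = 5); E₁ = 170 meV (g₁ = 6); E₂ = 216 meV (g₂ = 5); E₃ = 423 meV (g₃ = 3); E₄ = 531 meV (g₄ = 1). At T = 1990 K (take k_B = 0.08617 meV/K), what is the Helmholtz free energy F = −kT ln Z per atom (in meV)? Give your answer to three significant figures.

k_BT = 0.08617 × 1990 K = 171.48 meV.
Eᵢ/kT = 0, 0.99137, 1.2596, 2.4668, 3.0966.
Z = Σ gᵢe^(−Eᵢ/kT) = 5·e^(−0) + 6·e^(−0.99137) + 5·e^(−1.2596) + 3·e^(−2.4668) + 1·e^(−3.0966) = 5.0000 + 2.2264 + 1.4188 + 0.25457 + 0.045203 = 8.9450.
F = −kT ln Z = −171.48 × ln(8.9450) = −171.48 × 2.1911 = -376 meV.

-376 meV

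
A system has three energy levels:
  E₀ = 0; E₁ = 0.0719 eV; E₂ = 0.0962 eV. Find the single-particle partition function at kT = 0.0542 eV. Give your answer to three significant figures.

Eᵢ/kT = 0, 1.3266, 1.7749.
Z = Σ e^(−Eᵢ/kT) = e^(−0) + e^(−1.3266) + e^(−1.7749) = 1.0000 + 0.26538 + 0.16950 = 1.4349.

Z = 1.43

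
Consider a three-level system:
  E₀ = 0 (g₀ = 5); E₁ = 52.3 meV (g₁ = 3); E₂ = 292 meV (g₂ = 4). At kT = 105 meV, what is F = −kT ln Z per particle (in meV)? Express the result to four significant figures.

-205.4 meV

Eᵢ/kT = 0, 0.498095, 2.78095.
Z = Σ gᵢe^(−Eᵢ/kT) = 5·e^(−0) + 3·e^(−0.498095) + 4·e^(−2.78095) = 5.00000 + 1.82306 + 0.247918 = 7.07098.
F = −kT ln Z = −105 × ln(7.07098) = −105 × 1.95600 = -205.4 meV.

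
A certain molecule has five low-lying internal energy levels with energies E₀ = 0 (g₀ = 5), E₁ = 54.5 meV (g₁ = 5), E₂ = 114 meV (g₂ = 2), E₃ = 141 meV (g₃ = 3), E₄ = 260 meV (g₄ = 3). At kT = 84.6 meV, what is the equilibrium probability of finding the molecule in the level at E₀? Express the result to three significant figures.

Eᵢ/kT = 0, 0.64421, 1.3475, 1.6667, 3.0733.
Z = Σ gᵢe^(−Eᵢ/kT) = 5·e^(−0) + 5·e^(−0.64421) + 2·e^(−1.3475) + 3·e^(−1.6667) + 3·e^(−3.0733) = 5.0000 + 2.6254 + 0.51978 + 0.56661 + 0.13880 = 8.8506.
P₀ = g₀ e^(−E₀/kT) / Z = 5.0000/8.8506 = 0.565.

0.565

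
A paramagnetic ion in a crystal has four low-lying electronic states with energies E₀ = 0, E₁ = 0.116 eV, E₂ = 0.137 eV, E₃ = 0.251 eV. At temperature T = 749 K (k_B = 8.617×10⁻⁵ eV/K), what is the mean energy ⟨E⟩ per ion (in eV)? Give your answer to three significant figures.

0.0312 eV

k_BT = 8.617×10⁻⁵ × 749 K = 0.064541 eV.
Eᵢ/kT = 0, 1.7973, 2.1227, 3.8890.
Z = Σ e^(−Eᵢ/kT) = e^(−0) + e^(−1.7973) + e^(−2.1227) + e^(−3.8890) = 1.0000 + 0.16575 + 0.11971 + 0.020466 = 1.3059.
⟨E⟩ = Σ Eᵢ e^(−Eᵢ/kT) / Z = (0·1.0000 + 0.116·0.16575 + 0.137·0.11971 + 0.251·0.020466) / 1.3059 = 0.0312 eV.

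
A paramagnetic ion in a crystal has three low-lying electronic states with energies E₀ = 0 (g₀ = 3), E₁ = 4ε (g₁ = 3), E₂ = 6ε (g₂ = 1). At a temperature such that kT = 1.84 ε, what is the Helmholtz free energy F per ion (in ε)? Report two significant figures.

Eᵢ/kT = 0, 2.174, 3.261.
Z = Σ gᵢe^(−Eᵢ/kT) = 3·e^(−0) + 3·e^(−2.174) + 1·e^(−3.261) = 3.000 + 0.3412 + 0.03835 = 3.380.
F = −kT ln Z = −1.84 × ln(3.380) = −1.84 × 1.218 = -2.2 ε.

-2.2 ε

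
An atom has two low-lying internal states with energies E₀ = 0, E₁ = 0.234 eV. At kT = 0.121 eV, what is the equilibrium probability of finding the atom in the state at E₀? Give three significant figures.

Eᵢ/kT = 0, 1.9339.
Z = Σ e^(−Eᵢ/kT) = e^(−0) + e^(−1.9339) = 1.0000 + 0.14458 = 1.1446.
P₀ = e^(−E₀/kT) / Z = 1.0000/1.1446 = 0.874.

0.874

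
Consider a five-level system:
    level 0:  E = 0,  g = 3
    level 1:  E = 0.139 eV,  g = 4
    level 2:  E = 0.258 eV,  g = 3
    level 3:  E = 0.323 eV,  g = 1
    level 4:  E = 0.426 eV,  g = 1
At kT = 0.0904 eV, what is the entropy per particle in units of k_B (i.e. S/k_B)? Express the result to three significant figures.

1.88

Eᵢ/kT = 0, 1.5376, 2.8540, 3.5730, 4.7124.
Z = Σ gᵢe^(−Eᵢ/kT) = 3·e^(−0) + 4·e^(−1.5376) + 3·e^(−2.8540) + 1·e^(−3.5730) + 1·e^(−4.7124) = 3.0000 + 0.85958 + 0.17284 + 0.028072 + 0.0089832 = 4.0695.
⟨E⟩ = Σ EᵢPᵢ = 0.043487 eV.
S/k_B = ln Z + ⟨E⟩/kT = ln(4.0695) + 0.043487/0.0904 = 1.4035 + 0.48105 = 1.88.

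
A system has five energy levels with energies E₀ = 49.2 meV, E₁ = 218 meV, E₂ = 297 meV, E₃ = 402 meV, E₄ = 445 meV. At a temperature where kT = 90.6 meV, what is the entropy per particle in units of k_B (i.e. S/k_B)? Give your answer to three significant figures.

Eᵢ/kT = 0.54305, 2.4062, 3.2781, 4.4371, 4.9117.
Z = Σ e^(−Eᵢ/kT) = e^(−0.54305) + e^(−2.4062) + e^(−3.2781) + e^(−4.4371) + e^(−4.9117) = 0.58097 + 0.090157 + 0.037700 + 0.011830 + 0.0073600 = 0.72802.
⟨E⟩ = Σ EᵢPᵢ = 92.670 meV.
S/k_B = ln Z + ⟨E⟩/kT = ln(0.72802) + 92.670/90.6 = -0.31743 + 1.0228 = 0.705.

0.705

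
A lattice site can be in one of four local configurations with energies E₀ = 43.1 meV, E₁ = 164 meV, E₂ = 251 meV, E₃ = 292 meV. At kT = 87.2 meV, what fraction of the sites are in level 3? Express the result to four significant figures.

Eᵢ/kT = 0.494266, 1.88073, 2.87844, 3.34862.
Z = Σ e^(−Eᵢ/kT) = e^(−0.494266) + e^(−1.88073) + e^(−2.87844) + e^(−3.34862) = 0.610018 + 0.152479 + 0.0562224 + 0.0351328 = 0.853852.
P₃ = e^(−E₃/kT) / Z = 0.0351328/0.853852 = 0.04115.

0.04115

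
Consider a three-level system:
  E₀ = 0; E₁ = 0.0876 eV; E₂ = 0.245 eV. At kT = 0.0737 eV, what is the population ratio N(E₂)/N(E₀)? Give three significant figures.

n₂/n₀ = exp[−(E₂−E₀)/kT] = exp(−(0.245 eV)/(0.0737 eV)) = exp(-3.3243) = 0.0360.

0.0360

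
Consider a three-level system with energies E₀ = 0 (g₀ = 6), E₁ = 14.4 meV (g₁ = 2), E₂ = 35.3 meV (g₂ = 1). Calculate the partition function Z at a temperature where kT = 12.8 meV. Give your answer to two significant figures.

Eᵢ/kT = 0, 1.125, 2.758.
Z = Σ gᵢe^(−Eᵢ/kT) = 6·e^(−0) + 2·e^(−1.125) + 1·e^(−2.758) = 6.000 + 0.6493 + 0.06342 = 6.713.

Z = 6.7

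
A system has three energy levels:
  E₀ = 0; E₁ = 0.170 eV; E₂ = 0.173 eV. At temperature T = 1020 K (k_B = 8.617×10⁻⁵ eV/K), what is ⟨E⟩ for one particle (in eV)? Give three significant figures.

0.0380 eV

k_BT = 8.617×10⁻⁵ × 1020 K = 0.087893 eV.
Eᵢ/kT = 0, 1.9342, 1.9683.
Z = Σ e^(−Eᵢ/kT) = e^(−0) + e^(−1.9342) + e^(−1.9683) = 1.0000 + 0.14454 + 0.13969 = 1.2842.
⟨E⟩ = Σ Eᵢ e^(−Eᵢ/kT) / Z = (0·1.0000 + 0.170·0.14454 + 0.173·0.13969) / 1.2842 = 0.0380 eV.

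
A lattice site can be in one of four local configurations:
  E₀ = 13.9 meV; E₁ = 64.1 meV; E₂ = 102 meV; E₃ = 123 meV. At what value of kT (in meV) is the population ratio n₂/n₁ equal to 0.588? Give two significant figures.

n₂/n₁ = exp[−(E₂−E₁)/kT] = 0.588.
⇒ (E₂−E₁)/kT = ln(1/0.588) = ln(1.701) = 0.5312.
kT = 37.9 meV / 0.5312 = 71 meV.

71 meV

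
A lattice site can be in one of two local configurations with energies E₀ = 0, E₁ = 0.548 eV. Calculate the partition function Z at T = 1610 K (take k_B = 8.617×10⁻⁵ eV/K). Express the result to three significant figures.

Z = 1.02

k_BT = 8.617×10⁻⁵ × 1610 K = 0.13873 eV.
Eᵢ/kT = 0, 3.9501.
Z = Σ e^(−Eᵢ/kT) = e^(−0) + e^(−3.9501) = 1.0000 + 0.019253 = 1.0193.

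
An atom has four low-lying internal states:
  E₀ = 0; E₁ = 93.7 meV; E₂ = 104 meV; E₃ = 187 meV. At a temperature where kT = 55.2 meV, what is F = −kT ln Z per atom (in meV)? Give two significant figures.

-17 meV

Eᵢ/kT = 0, 1.697, 1.884, 3.388.
Z = Σ e^(−Eᵢ/kT) = e^(−0) + e^(−1.697) + e^(−1.884) + e^(−3.388) = 1.000 + 0.1832 + 0.1520 + 0.03378 = 1.369.
F = −kT ln Z = −55.2 × ln(1.369) = −55.2 × 0.3141 = -17 meV.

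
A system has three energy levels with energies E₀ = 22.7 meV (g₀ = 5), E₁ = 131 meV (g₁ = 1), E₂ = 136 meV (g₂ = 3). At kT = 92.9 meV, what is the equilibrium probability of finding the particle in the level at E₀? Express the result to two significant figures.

0.81

Eᵢ/kT = 0.2443, 1.410, 1.464.
Z = Σ gᵢe^(−Eᵢ/kT) = 5·e^(−0.2443) + 1·e^(−1.410) + 3·e^(−1.464) = 3.916 + 0.2441 + 0.6939 = 4.854.
P₀ = g₀ e^(−E₀/kT) / Z = 3.916/4.854 = 0.81.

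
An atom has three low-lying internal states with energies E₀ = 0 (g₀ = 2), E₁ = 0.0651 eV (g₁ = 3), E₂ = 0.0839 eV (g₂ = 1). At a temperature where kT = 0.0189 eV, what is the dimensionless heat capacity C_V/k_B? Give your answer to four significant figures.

Eᵢ/kT = 0, 3.44444, 4.43915.
Z = Σ gᵢe^(−Eᵢ/kT) = 2·e^(−0) + 3·e^(−3.44444) + 1·e^(−4.43915) = 2.00000 + 0.0957679 + 0.0118060 = 2.10757.
⟨E⟩ = 0.00342813 eV, ⟨E²⟩ = 0.000232007 eV².
C_V/k_B = (⟨E²⟩ − ⟨E⟩²)/(kT)² = (0.000232007 − 0.0000117521)/0.000357210 = 0.6166.

0.6166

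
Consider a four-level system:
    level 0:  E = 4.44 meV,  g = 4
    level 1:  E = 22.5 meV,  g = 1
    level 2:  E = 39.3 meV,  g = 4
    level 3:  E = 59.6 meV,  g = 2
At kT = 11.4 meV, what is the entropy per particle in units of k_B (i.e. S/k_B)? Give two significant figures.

Eᵢ/kT = 0.3895, 1.974, 3.447, 5.228.
Z = Σ gᵢe^(−Eᵢ/kT) = 4·e^(−0.3895) + 1·e^(−1.974) + 4·e^(−3.447) + 2·e^(−5.228) = 2.710 + 0.1389 + 0.1274 + 0.01073 = 2.987.
⟨E⟩ = Σ EᵢPᵢ = 6.965 meV.
S/k_B = ln Z + ⟨E⟩/kT = ln(2.987) + 6.965/11.4 = 1.094 + 0.6110 = 1.7.

1.7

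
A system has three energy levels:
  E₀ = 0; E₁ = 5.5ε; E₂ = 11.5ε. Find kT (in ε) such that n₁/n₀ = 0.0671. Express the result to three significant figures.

2.04 ε

n₁/n₀ = exp[−(E₁−E₀)/kT] = 0.0671.
⇒ (E₁−E₀)/kT = ln(1/0.0671) = ln(14.903) = 2.7016.
kT = 5.5ε / 2.7016 = 2.04 ε.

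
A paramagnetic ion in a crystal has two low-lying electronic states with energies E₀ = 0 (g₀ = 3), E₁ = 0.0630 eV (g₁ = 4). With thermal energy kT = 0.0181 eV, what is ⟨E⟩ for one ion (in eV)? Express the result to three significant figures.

Eᵢ/kT = 0, 3.4807.
Z = Σ gᵢe^(−Eᵢ/kT) = 3·e^(−0) + 4·e^(−3.4807) = 3.0000 + 0.12314 = 3.1231.
⟨E⟩ = Σ Eᵢ gᵢe^(−Eᵢ/kT) / Z = (0·3.0000 + 0.0630·0.12314) / 3.1231 = 0.00248 eV.

0.00248 eV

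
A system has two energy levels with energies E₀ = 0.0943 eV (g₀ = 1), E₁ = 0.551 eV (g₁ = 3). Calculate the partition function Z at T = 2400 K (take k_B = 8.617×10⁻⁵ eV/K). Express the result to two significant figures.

Z = 0.84

k_BT = 8.617×10⁻⁵ × 2400 K = 0.2068 eV.
Eᵢ/kT = 0.4560, 2.664.
Z = Σ gᵢe^(−Eᵢ/kT) = 1·e^(−0.4560) + 3·e^(−2.664) = 0.6338 + 0.2090 = 0.8428.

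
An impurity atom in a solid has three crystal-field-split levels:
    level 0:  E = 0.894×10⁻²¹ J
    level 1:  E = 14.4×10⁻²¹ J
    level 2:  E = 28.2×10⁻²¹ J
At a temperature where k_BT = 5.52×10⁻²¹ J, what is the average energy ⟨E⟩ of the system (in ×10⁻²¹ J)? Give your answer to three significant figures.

2.14 ×10⁻²¹ J

Eᵢ/kT = 0.16196, 2.6087, 5.1087.
Z = Σ e^(−Eᵢ/kT) = e^(−0.16196) + e^(−2.6087) + e^(−5.1087) = 0.85048 + 0.073630 + 0.0060439 = 0.93015.
⟨E⟩ = Σ Eᵢ e^(−Eᵢ/kT) / Z = (0.894·0.85048 + 14.4·0.073630 + 28.2·0.0060439) / 0.93015 = 2.14 ×10⁻²¹ J.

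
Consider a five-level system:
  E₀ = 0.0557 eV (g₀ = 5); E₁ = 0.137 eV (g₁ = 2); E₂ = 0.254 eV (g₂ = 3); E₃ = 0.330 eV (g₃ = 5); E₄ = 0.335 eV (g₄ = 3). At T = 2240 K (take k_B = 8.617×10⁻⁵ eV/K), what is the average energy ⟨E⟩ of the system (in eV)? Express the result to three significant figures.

0.147 eV

k_BT = 8.617×10⁻⁵ × 2240 K = 0.19302 eV.
Eᵢ/kT = 0.28857, 0.70977, 1.3159, 1.7097, 1.7356.
Z = Σ gᵢe^(−Eᵢ/kT) = 5·e^(−0.28857) + 2·e^(−0.70977) + 3·e^(−1.3159) + 5·e^(−1.7097) + 3·e^(−1.7356) = 3.7467 + 0.98351 + 0.80470 + 0.90460 + 0.52888 = 6.9684.
⟨E⟩ = Σ Eᵢ gᵢe^(−Eᵢ/kT) / Z = (0.0557·3.7467 + 0.137·0.98351 + 0.254·0.80470 + 0.330·0.90460 + 0.335·0.52888) / 6.9684 = 0.147 eV.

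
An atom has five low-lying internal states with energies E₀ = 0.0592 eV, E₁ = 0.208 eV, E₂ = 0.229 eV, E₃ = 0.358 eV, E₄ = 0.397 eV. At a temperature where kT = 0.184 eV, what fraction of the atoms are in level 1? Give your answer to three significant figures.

0.203

Eᵢ/kT = 0.32174, 1.1304, 1.2446, 1.9457, 2.1576.
Z = Σ e^(−Eᵢ/kT) = e^(−0.32174) + e^(−1.1304) + e^(−1.2446) + e^(−1.9457) + e^(−2.1576) = 0.72489 + 0.32290 + 0.28806 + 0.14289 + 0.11560 = 1.5943.
P₁ = e^(−E₁/kT) / Z = 0.32290/1.5943 = 0.203.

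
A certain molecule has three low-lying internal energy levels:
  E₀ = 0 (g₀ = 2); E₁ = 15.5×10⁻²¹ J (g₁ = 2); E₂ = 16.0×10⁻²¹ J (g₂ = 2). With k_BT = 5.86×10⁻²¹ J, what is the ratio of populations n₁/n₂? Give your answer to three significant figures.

1.09

n₁/n₂ = (g₁/g₂) exp[−(E₁−E₂)/kT] = (2/2) × exp(−(-0.5 ×10⁻²¹ J)/(5.86 ×10⁻²¹ J)) = (2/2) × exp(0.085324) = 1.09.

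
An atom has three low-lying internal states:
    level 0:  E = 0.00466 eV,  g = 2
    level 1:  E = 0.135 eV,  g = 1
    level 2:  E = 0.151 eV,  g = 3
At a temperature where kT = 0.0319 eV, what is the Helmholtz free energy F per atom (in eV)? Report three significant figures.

Eᵢ/kT = 0.14608, 4.2320, 4.7335.
Z = Σ gᵢe^(−Eᵢ/kT) = 2·e^(−0.14608) + 1·e^(−4.2320) + 3·e^(−4.7335) = 1.7282 + 0.014523 + 0.026387 = 1.7691.
F = −kT ln Z = −0.0319 × ln(1.7691) = −0.0319 × 0.57047 = -0.0182 eV.

-0.0182 eV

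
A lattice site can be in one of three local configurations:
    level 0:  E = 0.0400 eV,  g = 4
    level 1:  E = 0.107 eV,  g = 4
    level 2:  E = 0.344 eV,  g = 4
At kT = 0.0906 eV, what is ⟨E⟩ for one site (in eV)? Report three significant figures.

Eᵢ/kT = 0.44150, 1.1810, 3.7969.
Z = Σ gᵢe^(−Eᵢ/kT) = 4·e^(−0.44150) + 4·e^(−1.1810) + 4·e^(−3.7969) = 2.5723 + 1.2279 + 0.089761 = 3.8900.
⟨E⟩ = Σ Eᵢ gᵢe^(−Eᵢ/kT) / Z = (0.0400·2.5723 + 0.107·1.2279 + 0.344·0.089761) / 3.8900 = 0.0682 eV.

0.0682 eV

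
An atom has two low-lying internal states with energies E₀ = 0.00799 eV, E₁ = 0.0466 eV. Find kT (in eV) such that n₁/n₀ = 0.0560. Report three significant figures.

0.0134 eV

n₁/n₀ = exp[−(E₁−E₀)/kT] = 0.0560.
⇒ (E₁−E₀)/kT = ln(1/0.0560) = ln(17.857) = 2.8824.
kT = 0.03861 eV / 2.8824 = 0.0134 eV.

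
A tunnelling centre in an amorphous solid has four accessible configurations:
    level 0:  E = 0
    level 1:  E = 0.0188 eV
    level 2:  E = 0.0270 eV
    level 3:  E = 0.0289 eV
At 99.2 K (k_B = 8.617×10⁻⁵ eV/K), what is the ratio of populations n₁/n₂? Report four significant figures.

k_BT = 8.617×10⁻⁵ × 99.2 K = 0.00854806 eV.
n₁/n₂ = exp[−(E₁−E₂)/kT] = exp(−(-0.0082 eV)/(0.00854806 eV)) = exp(0.959282) = 2.610.

2.610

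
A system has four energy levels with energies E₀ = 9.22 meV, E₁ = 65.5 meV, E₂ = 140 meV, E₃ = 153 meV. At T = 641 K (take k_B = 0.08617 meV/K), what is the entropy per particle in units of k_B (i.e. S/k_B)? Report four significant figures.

k_BT = 0.08617 × 641 K = 55.2350 meV.
Eᵢ/kT = 0.166923, 1.18584, 2.53462, 2.76998.
Z = Σ e^(−Eᵢ/kT) = e^(−0.166923) + e^(−1.18584) + e^(−2.53462) + e^(−2.76998) = 0.846265 + 0.305489 + 0.0792918 + 0.0626633 = 1.29371.
⟨E⟩ = Σ EᵢPᵢ = 37.4894 meV.
S/k_B = ln Z + ⟨E⟩/kT = ln(1.29371) + 37.4894/55.2350 = 0.257514 + 0.678725 = 0.9362.

0.9362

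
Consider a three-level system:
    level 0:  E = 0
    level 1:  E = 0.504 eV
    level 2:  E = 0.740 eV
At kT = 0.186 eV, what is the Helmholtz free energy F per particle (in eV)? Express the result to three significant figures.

-0.0152 eV

Eᵢ/kT = 0, 2.7097, 3.9785.
Z = Σ e^(−Eᵢ/kT) = e^(−0) + e^(−2.7097) + e^(−3.9785) = 1.0000 + 0.066557 + 0.018714 = 1.0853.
F = −kT ln Z = −0.186 × ln(1.0853) = −0.186 × 0.081856 = -0.0152 eV.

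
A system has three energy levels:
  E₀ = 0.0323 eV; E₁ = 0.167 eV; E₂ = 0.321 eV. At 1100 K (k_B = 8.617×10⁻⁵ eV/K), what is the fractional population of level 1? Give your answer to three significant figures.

k_BT = 8.617×10⁻⁵ × 1100 K = 0.094787 eV.
Eᵢ/kT = 0.34076, 1.7618, 3.3865.
Z = Σ e^(−Eᵢ/kT) = e^(−0.34076) + e^(−1.7618) + e^(−3.3865) = 0.71123 + 0.17174 + 0.033827 = 0.91680.
P₁ = e^(−E₁/kT) / Z = 0.17174/0.91680 = 0.187.

0.187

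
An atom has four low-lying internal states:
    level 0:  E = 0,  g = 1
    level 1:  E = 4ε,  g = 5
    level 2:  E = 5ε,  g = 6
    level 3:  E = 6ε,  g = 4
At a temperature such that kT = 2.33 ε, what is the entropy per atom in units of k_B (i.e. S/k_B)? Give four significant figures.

2.386

Eᵢ/kT = 0, 1.71674, 2.14592, 2.57511.
Z = Σ gᵢe^(−Eᵢ/kT) = 1·e^(−0) + 5·e^(−1.71674) + 6·e^(−2.14592) + 4·e^(−2.57511) = 1.00000 + 0.898254 + 0.701762 + 0.304582 = 2.90460.
⟨E⟩ = Σ EᵢPᵢ = 3.07420 ε.
S/k_B = ln Z + ⟨E⟩/kT = ln(2.90460) + 3.07420/2.33 = 1.06630 + 1.31940 = 2.386.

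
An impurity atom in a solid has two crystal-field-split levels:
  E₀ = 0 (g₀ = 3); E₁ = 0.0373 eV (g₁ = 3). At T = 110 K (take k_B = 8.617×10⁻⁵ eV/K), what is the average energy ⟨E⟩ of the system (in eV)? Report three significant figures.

k_BT = 8.617×10⁻⁵ × 110 K = 0.0094787 eV.
Eᵢ/kT = 0, 3.9351.
Z = Σ gᵢe^(−Eᵢ/kT) = 3·e^(−0) + 3·e^(−3.9351) = 3.0000 + 0.058631 = 3.0586.
⟨E⟩ = Σ Eᵢ gᵢe^(−Eᵢ/kT) / Z = (0·3.0000 + 0.0373·0.058631) / 3.0586 = 0.000715 eV.

0.000715 eV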